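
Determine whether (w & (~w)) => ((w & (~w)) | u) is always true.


Build the truth table over {u, w}:
u | w | φ
---------
False | False | True
True | False | True
False | True | True
True | True | True
Every row evaluates to true.

Yes, it is a tautology.


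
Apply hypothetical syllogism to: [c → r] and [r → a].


Hypothetical syllogism: from (P → Q) and (Q → R), infer (P → R).
Chain the two implications through the shared middle term 'r'.

c → a


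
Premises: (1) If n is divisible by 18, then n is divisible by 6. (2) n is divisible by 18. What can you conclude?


Modus ponens: from (P → Q) and P, infer Q.
P = 'n is divisible by 18' is asserted, and P → Q holds, so Q follows.

n is divisible by 6.


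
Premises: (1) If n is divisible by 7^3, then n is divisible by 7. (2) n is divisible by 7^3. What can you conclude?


Modus ponens: from (P → Q) and P, infer Q.
P = 'n is divisible by 7^3' is asserted, and P → Q holds, so Q follows.

n is divisible by 7.


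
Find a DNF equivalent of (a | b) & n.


Step 1: Distribute ∧ over ∨: (a ∨ b) ∧ n = (a ∧ n) ∨ (b ∧ n).

(a & n) | (b & n)


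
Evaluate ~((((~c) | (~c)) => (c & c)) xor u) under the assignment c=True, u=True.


Substitute c=True, u=True:
~c = False
~c = False
(~c) | (~c) = False | False = False
c & c = True & True = True
((~c) | (~c)) => (c & c) = False => True = True
(((~c) | (~c)) => (c & c)) xor u = True xor True = False
~((((~c) | (~c)) => (c & c)) xor u) = True

True


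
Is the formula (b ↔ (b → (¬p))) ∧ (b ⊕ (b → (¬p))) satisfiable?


Check all 4 assignments over {b, p}:
b | p | φ
---------
F | F | F
T | F | F
F | T | F
T | T | F
No assignment makes the formula true.

Unsatisfiable.


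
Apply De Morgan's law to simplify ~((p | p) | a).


De Morgan: the negation of a disjunction is the conjunction of the negations.
Distribute ~ across |, flipping it to &, and negate each literal.

((~p) & (~p)) & (~a)


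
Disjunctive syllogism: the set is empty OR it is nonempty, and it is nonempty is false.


Disjunctive syllogism: from (P ∨ Q) and ¬P, infer Q.
One disjunct, 'it is nonempty', is ruled out; the other must hold.

the set is empty


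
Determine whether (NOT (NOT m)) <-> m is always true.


Build the truth table over {m}:
m | φ
-----
F | T
T | T
Every row evaluates to true.

Yes, it is a tautology.


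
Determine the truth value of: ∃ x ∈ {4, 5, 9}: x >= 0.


Evaluate the predicate on each element: 4:T, 5:T, 9:T.
Witness x = 4 satisfies the predicate.

T


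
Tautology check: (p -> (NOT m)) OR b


Build the truth table over {b, m, p}:
b | m | p | φ
-------------
F | F | F | T
T | F | F | T
F | T | F | T
T | T | F | T
F | F | T | T
T | F | T | T
F | T | T | F
T | T | T | T
Counterexample at row 7: with b=F, m=T, p=T, the formula is F.

No, it is not a tautology.


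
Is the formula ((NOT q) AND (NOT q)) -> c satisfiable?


Search for a satisfying assignment over {c, q}.
Try c=T, q=F: the formula evaluates to T.
A satisfying assignment exists.

Satisfiable.


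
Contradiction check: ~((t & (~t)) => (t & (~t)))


Truth table over {t}:
t | φ
-----
False | False
True | False
Every row is false.

Yes, it is a contradiction.


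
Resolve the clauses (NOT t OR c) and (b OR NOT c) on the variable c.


The clauses contain complementary literals c and NOTc.
Resolution eliminates this pair and disjoins the remaining literals (merging duplicates).

(NOT t OR b)


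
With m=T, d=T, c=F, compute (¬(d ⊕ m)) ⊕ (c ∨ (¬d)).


Substitute m=T, d=T, c=F:
d ⊕ m = T ⊕ T = F
¬(d ⊕ m) = T
¬d = F
c ∨ (¬d) = F ∨ F = F
(¬(d ⊕ m)) ⊕ (c ∨ (¬d)) = T ⊕ F = T

T


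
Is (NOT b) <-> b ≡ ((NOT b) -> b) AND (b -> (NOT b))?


Compare truth tables:
b | φ | ψ
---------
F | F | F
T | F | F
The columns φ and ψ agree on every row.

Yes, they are logically equivalent.


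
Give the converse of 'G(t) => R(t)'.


The converse of (P → Q) is (Q → P). It is not in general equivalent to the original.
Here P = 'G(t)' and Q = 'R(t)'.

If R(t), then G(t).


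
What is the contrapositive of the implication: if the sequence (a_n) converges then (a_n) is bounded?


The contrapositive of (P → Q) is (¬Q → ¬P); it is logically equivalent to the original.
Here P = 'the sequence (a_n) converges' and Q = '(a_n) is bounded'.

If not ((a_n) is bounded), then not (the sequence (a_n) converges).


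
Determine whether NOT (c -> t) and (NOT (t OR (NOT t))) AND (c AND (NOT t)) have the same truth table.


Compare truth tables:
c | t | φ | ψ
-------------
F | F | F | F
T | F | T | F
F | T | F | F
T | T | F | F
They differ at row 2 (c=T, t=F): φ=T but ψ=F.

No, they are not logically equivalent.


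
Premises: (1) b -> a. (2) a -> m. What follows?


Hypothetical syllogism: from (P → Q) and (Q → R), infer (P → R).
Chain the two implications through the shared middle term 'a'.

b -> m


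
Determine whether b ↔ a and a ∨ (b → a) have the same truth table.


Compare truth tables:
a | b | φ | ψ
-------------
F | F | T | T
T | F | F | T
F | T | F | F
T | T | T | T
They differ at row 2 (a=T, b=F): φ=F but ψ=T.

No, they are not logically equivalent.


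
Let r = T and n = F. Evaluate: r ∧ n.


Conjunction is true only when both operands are true.
Substitute: r=T, n=F.
T ∧ F evaluates to F.

F


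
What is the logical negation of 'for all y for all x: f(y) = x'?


Negation flips each quantifier (∀↔∃) and negates the inner predicate.
¬(for all y for all x: φ) = there exists y there exists x: ¬φ.

there exists y there exists x: NOT(f(y) = x)


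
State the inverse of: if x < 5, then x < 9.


The inverse of (P → Q) is (¬P → ¬Q). It is equivalent to the converse, not to the original.
Here P = 'x < 5' and Q = 'x < 9'.

If not (x < 5), then not (x < 9).


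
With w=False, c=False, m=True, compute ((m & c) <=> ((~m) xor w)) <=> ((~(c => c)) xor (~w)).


Substitute w=False, c=False, m=True:
m & c = True & False = False
~m = False
(~m) xor w = False xor False = False
(m & c) <=> ((~m) xor w) = False <=> False = True
c => c = False => False = True
~(c => c) = False
~w = True
(~(c => c)) xor (~w) = False xor True = True
((m & c) <=> ((~m) xor w)) <=> ((~(c => c)) xor (~w)) = True <=> True = True

True


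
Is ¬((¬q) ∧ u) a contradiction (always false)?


Truth table over {q, u}:
q | u | φ
---------
F | F | T
T | F | T
F | T | F
T | T | T
Satisfying assignment at row 1: q=F, u=F gives T.

No, it is not a contradiction.


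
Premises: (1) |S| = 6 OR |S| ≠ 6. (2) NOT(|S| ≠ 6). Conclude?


Disjunctive syllogism: from (P ∨ Q) and ¬P, infer Q.
One disjunct, '|S| ≠ 6', is ruled out; the other must hold.

|S| = 6


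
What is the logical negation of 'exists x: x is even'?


¬(forall x: φ) = exists x: ¬φ, and ¬(exists x: φ) = forall x: ¬φ.
Apply to the existential statement.

forall x: ~(x is even)


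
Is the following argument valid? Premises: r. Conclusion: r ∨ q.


This matches the form of disjunction introduction: the conclusion follows in every model of the premises.

Valid.


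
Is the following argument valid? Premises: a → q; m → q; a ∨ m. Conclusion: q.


This matches the form of proof by cases: the conclusion follows in every model of the premises.

Valid.


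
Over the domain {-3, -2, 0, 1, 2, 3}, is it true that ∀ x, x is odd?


Evaluate the predicate on each element: -3:T, -2:F, 0:F, 1:T, 2:F, 3:T.
Counterexample x = -2 fails the predicate.

F


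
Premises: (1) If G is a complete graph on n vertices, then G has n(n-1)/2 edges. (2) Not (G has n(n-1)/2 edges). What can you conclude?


Modus tollens: from (P → Q) and ¬Q, infer ¬P.
Q = 'G has n(n-1)/2 edges' is denied; since P → Q, P must also fail.

Not (G is a complete graph on n vertices).


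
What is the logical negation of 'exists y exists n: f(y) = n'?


Negation flips each quantifier (∀↔∃) and negates the inner predicate.
¬(exists y exists n: φ) = forall y forall n: ¬φ.

forall y forall n: ~(f(y) = n)


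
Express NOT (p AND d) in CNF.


Step 1: Apply De Morgan: ¬(p ∧ d) = ¬p ∨ ¬d.

(NOT p) OR (NOT d)


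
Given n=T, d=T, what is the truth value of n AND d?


Conjunction is true only when both operands are true.
Substitute: n=T, d=T.
T AND T evaluates to T.

T


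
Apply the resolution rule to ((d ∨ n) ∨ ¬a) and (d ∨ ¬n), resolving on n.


The clauses contain complementary literals n and ¬n.
Resolution eliminates this pair and disjoins the remaining literals (merging duplicates).

(¬a ∨ d)


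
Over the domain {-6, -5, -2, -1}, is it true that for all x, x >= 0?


Evaluate the predicate on each element: -6:F, -5:F, -2:F, -1:F.
Counterexample x = -6 fails the predicate.

F


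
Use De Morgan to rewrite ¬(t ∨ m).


De Morgan: the negation of a disjunction is the conjunction of the negations.
Distribute ¬ across ∨, flipping it to ∧, and negate each literal.

(¬t) ∧ (¬m)


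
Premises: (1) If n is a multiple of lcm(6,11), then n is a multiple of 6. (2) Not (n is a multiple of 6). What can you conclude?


Modus tollens: from (P → Q) and ¬Q, infer ¬P.
Q = 'n is a multiple of 6' is denied; since P → Q, P must also fail.

Not (n is a multiple of lcm(6,11)).


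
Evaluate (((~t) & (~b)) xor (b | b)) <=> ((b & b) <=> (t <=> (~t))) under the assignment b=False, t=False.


Substitute b=False, t=False:
~t = True
~b = True
(~t) & (~b) = True & True = True
b | b = False | False = False
((~t) & (~b)) xor (b | b) = True xor False = True
b & b = False & False = False
~t = True
t <=> (~t) = False <=> True = False
(b & b) <=> (t <=> (~t)) = False <=> False = True
(((~t) & (~b)) xor (b | b)) <=> ((b & b) <=> (t <=> (~t))) = True <=> True = True

True


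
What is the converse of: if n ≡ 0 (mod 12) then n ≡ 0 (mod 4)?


The converse of (P → Q) is (Q → P). It is not in general equivalent to the original.
Here P = 'n ≡ 0 (mod 12)' and Q = 'n ≡ 0 (mod 4)'.

If n ≡ 0 (mod 4), then n ≡ 0 (mod 12).


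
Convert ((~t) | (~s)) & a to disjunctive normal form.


Step 1: Distribute ∧ over ∨: ((¬t) ∨ (¬s)) ∧ a = ((¬t) ∧ a) ∨ ((¬s) ∧ a).

((~t) & a) | ((~s) & a)


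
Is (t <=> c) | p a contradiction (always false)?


Truth table over {c, p, t}:
c | p | t | φ
-------------
False | False | False | True
True | False | False | False
False | True | False | True
True | True | False | True
False | False | True | False
True | False | True | True
False | True | True | True
True | True | True | True
Satisfying assignment at row 1: c=False, p=False, t=False gives True.

No, it is not a contradiction.


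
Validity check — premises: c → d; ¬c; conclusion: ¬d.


This is denying the antecedent (fallacy). There exist truth assignments where the premises are all true but the conclusion is false.

Invalid.


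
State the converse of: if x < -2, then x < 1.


The converse of (P → Q) is (Q → P). It is not in general equivalent to the original.
Here P = 'x < -2' and Q = 'x < 1'.

If x < 1, then x < -2.


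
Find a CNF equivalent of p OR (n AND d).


Step 1: Distribute ∨ over ∧: p ∨ (n ∧ d) = (p ∨ n) ∧ (p ∨ d).

(p OR n) AND (p OR d)


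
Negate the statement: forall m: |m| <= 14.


¬(forall x: φ) = exists x: ¬φ, and ¬(exists x: φ) = forall x: ¬φ.
Apply to the universal statement.

exists m: ~(|m| <= 14)


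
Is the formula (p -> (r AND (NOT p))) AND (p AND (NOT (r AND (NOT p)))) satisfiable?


Check all 4 assignments over {p, r}:
p | r | φ
---------
F | F | F
T | F | F
F | T | F
T | T | F
No assignment makes the formula true.

Unsatisfiable.


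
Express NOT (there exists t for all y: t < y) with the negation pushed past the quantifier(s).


Negation flips each quantifier (∀↔∃) and negates the inner predicate.
¬(there exists t for all y: φ) = for all t there exists y: ¬φ.

for all t there exists y: NOT(t < y)


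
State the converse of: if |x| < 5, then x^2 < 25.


The converse of (P → Q) is (Q → P). It is not in general equivalent to the original.
Here P = '|x| < 5' and Q = 'x^2 < 25'.

If x^2 < 25, then |x| < 5.


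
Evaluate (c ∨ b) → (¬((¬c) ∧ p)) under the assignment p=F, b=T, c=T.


Substitute p=F, b=T, c=T:
c ∨ b = T ∨ T = T
¬c = F
(¬c) ∧ p = F ∧ F = F
¬((¬c) ∧ p) = T
(c ∨ b) → (¬((¬c) ∧ p)) = T → T = T

T


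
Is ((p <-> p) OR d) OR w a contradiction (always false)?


Truth table over {d, p, w}:
d | p | w | φ
-------------
F | F | F | T
T | F | F | T
F | T | F | T
T | T | F | T
F | F | T | T
T | F | T | T
F | T | T | T
T | T | T | T
Satisfying assignment at row 1: d=F, p=F, w=F gives T.

No, it is not a contradiction.


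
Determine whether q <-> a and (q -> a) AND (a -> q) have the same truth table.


Compare truth tables:
a | q | φ | ψ
-------------
F | F | T | T
T | F | F | F
F | T | F | F
T | T | T | T
The columns φ and ψ agree on every row.

Yes, they are logically equivalent.


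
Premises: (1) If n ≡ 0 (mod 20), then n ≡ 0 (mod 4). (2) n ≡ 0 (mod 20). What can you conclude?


Modus ponens: from (P → Q) and P, infer Q.
P = 'n ≡ 0 (mod 20)' is asserted, and P → Q holds, so Q follows.

n ≡ 0 (mod 4).


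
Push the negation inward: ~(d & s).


De Morgan: the negation of a conjunction is the disjunction of the negations.
Distribute ~ across &, flipping it to |, and negate each literal.

(~d) | (~s)


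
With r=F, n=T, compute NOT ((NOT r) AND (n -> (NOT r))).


Substitute r=F, n=T:
NOT r = T
NOT r = T
n -> (NOT r) = T -> T = T
(NOT r) AND (n -> (NOT r)) = T AND T = T
NOT ((NOT r) AND (n -> (NOT r))) = F

F


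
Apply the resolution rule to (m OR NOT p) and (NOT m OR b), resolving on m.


The clauses contain complementary literals m and NOTm.
Resolution eliminates this pair and disjoins the remaining literals (merging duplicates).

(NOT p OR b)


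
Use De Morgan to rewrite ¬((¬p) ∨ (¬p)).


De Morgan: the negation of a disjunction is the conjunction of the negations.
Distribute ¬ across ∨, flipping it to ∧, and negate each literal.

p ∧ p


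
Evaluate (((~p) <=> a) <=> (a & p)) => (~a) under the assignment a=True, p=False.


Substitute a=True, p=False:
~p = True
(~p) <=> a = True <=> True = True
a & p = True & False = False
((~p) <=> a) <=> (a & p) = True <=> False = False
~a = False
(((~p) <=> a) <=> (a & p)) => (~a) = False => False = True

True


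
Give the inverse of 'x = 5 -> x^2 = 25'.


The inverse of (P → Q) is (¬P → ¬Q). It is equivalent to the converse, not to the original.
Here P = 'x = 5' and Q = 'x^2 = 25'.

If not (x = 5), then not (x^2 = 25).


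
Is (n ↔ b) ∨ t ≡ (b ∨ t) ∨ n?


Compare truth tables:
b | n | t | φ | ψ
-----------------
F | F | F | T | F
T | F | F | F | T
F | T | F | F | T
T | T | F | T | T
F | F | T | T | T
T | F | T | T | T
F | T | T | T | T
T | T | T | T | T
They differ at row 1 (b=F, n=F, t=F): φ=T but ψ=F.

No, they are not logically equivalent.


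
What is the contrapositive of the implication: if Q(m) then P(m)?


The contrapositive of (P → Q) is (¬Q → ¬P); it is logically equivalent to the original.
Here P = 'Q(m)' and Q = 'P(m)'.

If not (P(m)), then not (Q(m)).


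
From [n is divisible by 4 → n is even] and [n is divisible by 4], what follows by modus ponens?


Modus ponens: from (P → Q) and P, infer Q.
P = 'n is divisible by 4' is asserted, and P → Q holds, so Q follows.

n is even.


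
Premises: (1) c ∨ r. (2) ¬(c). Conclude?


Disjunctive syllogism: from (P ∨ Q) and ¬P, infer Q.
One disjunct, 'c', is ruled out; the other must hold.

r


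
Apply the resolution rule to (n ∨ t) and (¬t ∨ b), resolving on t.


The clauses contain complementary literals t and ¬t.
Resolution eliminates this pair and disjoins the remaining literals (merging duplicates).

(n ∨ b)


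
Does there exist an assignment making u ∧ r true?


Search for a satisfying assignment over {r, u}.
Try r=T, u=T: the formula evaluates to T.
A satisfying assignment exists.

Satisfiable.


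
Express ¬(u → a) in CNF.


Step 1: Rewrite u → a as ¬u ∨ a.
Step 2: Negate: ¬(¬u ∨ a) = u ∧ ¬a (De Morgan + double negation).

u ∧ (¬a)


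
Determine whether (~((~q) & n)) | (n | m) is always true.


Build the truth table over {m, n, q}:
m | n | q | φ
-------------
False | False | False | True
True | False | False | True
False | True | False | True
True | True | False | True
False | False | True | True
True | False | True | True
False | True | True | True
True | True | True | True
Every row evaluates to true.

Yes, it is a tautology.


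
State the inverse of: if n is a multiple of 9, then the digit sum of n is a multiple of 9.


The inverse of (P → Q) is (¬P → ¬Q). It is equivalent to the converse, not to the original.
Here P = 'n is a multiple of 9' and Q = 'the digit sum of n is a multiple of 9'.

If not (n is a multiple of 9), then not (the digit sum of n is a multiple of 9).


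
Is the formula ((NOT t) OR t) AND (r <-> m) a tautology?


Build the truth table over {m, r, t}:
m | r | t | φ
-------------
F | F | F | T
T | F | F | F
F | T | F | F
T | T | F | T
F | F | T | T
T | F | T | F
F | T | T | F
T | T | T | T
Counterexample at row 2: with m=T, r=F, t=F, the formula is F.

No, it is not a tautology.


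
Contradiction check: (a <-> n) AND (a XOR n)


Truth table over {a, n}:
a | n | φ
---------
F | F | F
T | F | F
F | T | F
T | T | F
Every row is false.

Yes, it is a contradiction.


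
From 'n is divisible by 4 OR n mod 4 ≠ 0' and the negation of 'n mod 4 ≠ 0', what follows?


Disjunctive syllogism: from (P ∨ Q) and ¬P, infer Q.
One disjunct, 'n mod 4 ≠ 0', is ruled out; the other must hold.

n is divisible by 4


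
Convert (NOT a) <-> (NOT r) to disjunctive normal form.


Step 1: (¬a) ↔ (¬r) is true exactly when both agree: ((¬a) ∧ (¬r)) ∨ (¬(¬a) ∧ ¬(¬r)).
Step 2: Eliminate any double negations (¬¬X = X).

((NOT a) AND (NOT r)) OR (a AND r)


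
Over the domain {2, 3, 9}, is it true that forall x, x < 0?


Evaluate the predicate on each element: 2:False, 3:False, 9:False.
Counterexample x = 2 fails the predicate.

False


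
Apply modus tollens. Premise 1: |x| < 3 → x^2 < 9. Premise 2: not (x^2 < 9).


Modus tollens: from (P → Q) and ¬Q, infer ¬P.
Q = 'x^2 < 9' is denied; since P → Q, P must also fail.

Not (|x| < 3).


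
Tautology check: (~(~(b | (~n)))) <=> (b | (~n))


Build the truth table over {b, n}:
b | n | φ
---------
False | False | True
True | False | True
False | True | True
True | True | True
Every row evaluates to true.

Yes, it is a tautology.


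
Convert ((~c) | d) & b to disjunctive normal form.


Step 1: Distribute ∧ over ∨: ((¬c) ∨ d) ∧ b = ((¬c) ∧ b) ∨ (d ∧ b).

((~c) & b) | (d & b)


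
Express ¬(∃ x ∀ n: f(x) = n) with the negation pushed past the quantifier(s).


Negation flips each quantifier (∀↔∃) and negates the inner predicate.
¬(∃ x ∀ n: φ) = ∀ x ∃ n: ¬φ.

∀ x ∃ n: ¬(f(x) = n)


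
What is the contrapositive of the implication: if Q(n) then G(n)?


The contrapositive of (P → Q) is (¬Q → ¬P); it is logically equivalent to the original.
Here P = 'Q(n)' and Q = 'G(n)'.

If not (G(n)), then not (Q(n)).


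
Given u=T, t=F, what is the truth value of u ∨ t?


Disjunction is false only when both operands are false.
Substitute: u=T, t=F.
T ∨ F evaluates to T.

T


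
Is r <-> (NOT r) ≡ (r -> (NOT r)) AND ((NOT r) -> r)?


Compare truth tables:
r | φ | ψ
---------
F | F | F
T | F | F
The columns φ and ψ agree on every row.

Yes, they are logically equivalent.


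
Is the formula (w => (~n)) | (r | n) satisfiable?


Search for a satisfying assignment over {n, r, w}.
Try n=False, r=False, w=False: the formula evaluates to True.
A satisfying assignment exists.

Satisfiable.


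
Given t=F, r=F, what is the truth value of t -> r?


Implication is false only when antecedent is true and consequent is false.
Substitute: t=F, r=F.
F -> F evaluates to T.

T


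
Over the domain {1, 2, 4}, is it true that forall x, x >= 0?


Evaluate the predicate on each element: 1:True, 2:True, 4:True.
Every element satisfies the predicate.

True


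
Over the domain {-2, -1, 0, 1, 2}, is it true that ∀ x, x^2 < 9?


Evaluate the predicate on each element: -2:T, -1:T, 0:T, 1:T, 2:T.
Every element satisfies the predicate.

T


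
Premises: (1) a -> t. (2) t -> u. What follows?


Hypothetical syllogism: from (P → Q) and (Q → R), infer (P → R).
Chain the two implications through the shared middle term 't'.

a -> u


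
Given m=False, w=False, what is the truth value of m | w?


Disjunction is false only when both operands are false.
Substitute: m=False, w=False.
False | False evaluates to False.

False


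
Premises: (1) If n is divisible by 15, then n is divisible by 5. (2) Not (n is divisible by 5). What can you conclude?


Modus tollens: from (P → Q) and ¬Q, infer ¬P.
Q = 'n is divisible by 5' is denied; since P → Q, P must also fail.

Not (n is divisible by 15).


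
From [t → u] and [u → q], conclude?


Hypothetical syllogism: from (P → Q) and (Q → R), infer (P → R).
Chain the two implications through the shared middle term 'u'.

t → q


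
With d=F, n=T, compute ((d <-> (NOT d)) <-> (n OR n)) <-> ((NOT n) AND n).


Substitute d=F, n=T:
NOT d = T
d <-> (NOT d) = F <-> T = F
n OR n = T OR T = T
(d <-> (NOT d)) <-> (n OR n) = F <-> T = F
NOT n = F
(NOT n) AND n = F AND T = F
((d <-> (NOT d)) <-> (n OR n)) <-> ((NOT n) AND n) = F <-> F = T

T


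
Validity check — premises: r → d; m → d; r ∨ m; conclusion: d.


This matches the form of proof by cases: the conclusion follows in every model of the premises.

Valid.


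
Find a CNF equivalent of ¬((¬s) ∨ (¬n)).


Step 1: Apply De Morgan: ¬((¬s) ∨ (¬n)) = ¬(¬s) ∧ ¬(¬n).
Step 2: Eliminate any double negations (¬¬X = X).

s ∧ n


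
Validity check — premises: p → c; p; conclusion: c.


This matches the form of modus ponens: the conclusion follows in every model of the premises.

Valid.


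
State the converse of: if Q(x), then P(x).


The converse of (P → Q) is (Q → P). It is not in general equivalent to the original.
Here P = 'Q(x)' and Q = 'P(x)'.

If P(x), then Q(x).


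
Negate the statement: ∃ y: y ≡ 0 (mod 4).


¬(∀ x: φ) = ∃ x: ¬φ, and ¬(∃ x: φ) = ∀ x: ¬φ.
Apply to the existential statement.

∀ y: ¬(y ≡ 0 (mod 4))


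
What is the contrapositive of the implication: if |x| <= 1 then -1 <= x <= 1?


The contrapositive of (P → Q) is (¬Q → ¬P); it is logically equivalent to the original.
Here P = '|x| <= 1' and Q = '-1 <= x <= 1'.

If not (-1 <= x <= 1), then not (|x| <= 1).


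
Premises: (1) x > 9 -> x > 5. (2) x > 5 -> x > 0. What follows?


Hypothetical syllogism: from (P → Q) and (Q → R), infer (P → R).
Chain the two implications through the shared middle term 'x > 5'.

x > 9 -> x > 0


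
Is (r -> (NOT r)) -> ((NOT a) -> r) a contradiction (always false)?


Truth table over {a, r}:
a | r | φ
---------
F | F | F
T | F | T
F | T | T
T | T | T
Satisfying assignment at row 2: a=T, r=F gives T.

No, it is not a contradiction.


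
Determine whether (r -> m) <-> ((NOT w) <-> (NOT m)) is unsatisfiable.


Truth table over {m, r, w}:
m | r | w | φ
-------------
F | F | F | T
T | F | F | F
F | T | F | F
T | T | F | F
F | F | T | F
T | F | T | T
F | T | T | T
T | T | T | T
Satisfying assignment at row 1: m=F, r=F, w=F gives T.

No, it is not a contradiction.


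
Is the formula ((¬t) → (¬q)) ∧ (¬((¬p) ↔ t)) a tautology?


Build the truth table over {p, q, t}:
p | q | t | φ
-------------
F | F | F | T
T | F | F | F
F | T | F | F
T | T | F | F
F | F | T | F
T | F | T | T
F | T | T | F
T | T | T | T
Counterexample at row 2: with p=T, q=F, t=F, the formula is F.

No, it is not a tautology.


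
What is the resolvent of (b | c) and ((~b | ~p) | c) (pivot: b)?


The clauses contain complementary literals b and ~b.
Resolution eliminates this pair and disjoins the remaining literals (merging duplicates).

(c | ~p)


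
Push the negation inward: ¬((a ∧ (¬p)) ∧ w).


De Morgan: the negation of a conjunction is the disjunction of the negations.
Distribute ¬ across ∧, flipping it to ∨, and negate each literal.

((¬a) ∨ p) ∨ (¬w)


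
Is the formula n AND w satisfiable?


Search for a satisfying assignment over {n, w}.
Try n=T, w=T: the formula evaluates to T.
A satisfying assignment exists.

Satisfiable.


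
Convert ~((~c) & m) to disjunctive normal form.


Step 1: Apply De Morgan: ¬((¬c) ∧ m) = ¬(¬c) ∨ ¬m.
Step 2: Eliminate any double negations (¬¬X = X).

c | (~m)


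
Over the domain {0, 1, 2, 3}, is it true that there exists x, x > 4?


Evaluate the predicate on each element: 0:F, 1:F, 2:F, 3:F.
No element satisfies the predicate.

F


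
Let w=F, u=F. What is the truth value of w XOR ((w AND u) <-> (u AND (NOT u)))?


Substitute w=F, u=F:
w AND u = F AND F = F
NOT u = T
u AND (NOT u) = F AND T = F
(w AND u) <-> (u AND (NOT u)) = F <-> F = T
w XOR ((w AND u) <-> (u AND (NOT u))) = F XOR T = T

T


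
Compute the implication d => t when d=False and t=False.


Implication is false only when antecedent is true and consequent is false.
Substitute: d=False, t=False.
False => False evaluates to True.

True


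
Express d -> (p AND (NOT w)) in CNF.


Step 1: Rewrite d → (p ∧ (¬w)) as ¬d ∨ (p ∧ (¬w)).
Step 2: Distribute ∨ over ∧.

((NOT d) OR p) AND ((NOT d) OR (NOT w))


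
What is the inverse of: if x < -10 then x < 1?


The inverse of (P → Q) is (¬P → ¬Q). It is equivalent to the converse, not to the original.
Here P = 'x < -10' and Q = 'x < 1'.

If not (x < -10), then not (x < 1).


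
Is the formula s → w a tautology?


Build the truth table over {s, w}:
s | w | φ
---------
F | F | T
T | F | F
F | T | T
T | T | T
Counterexample at row 2: with s=T, w=F, the formula is F.

No, it is not a tautology.


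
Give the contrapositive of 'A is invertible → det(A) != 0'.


The contrapositive of (P → Q) is (¬Q → ¬P); it is logically equivalent to the original.
Here P = 'A is invertible' and Q = 'det(A) != 0'.

If not (det(A) != 0), then not (A is invertible).


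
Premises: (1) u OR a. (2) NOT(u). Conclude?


Disjunctive syllogism: from (P ∨ Q) and ¬P, infer Q.
One disjunct, 'u', is ruled out; the other must hold.

a


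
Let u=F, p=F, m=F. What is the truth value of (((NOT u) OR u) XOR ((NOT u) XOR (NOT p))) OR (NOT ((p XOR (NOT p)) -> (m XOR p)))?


Substitute u=F, p=F, m=F:
… (earlier sub-steps elided)
NOT u = T
NOT p = T
(NOT u) XOR (NOT p) = T XOR T = F
((NOT u) OR u) XOR ((NOT u) XOR (NOT p)) = T XOR F = T
NOT p = T
p XOR (NOT p) = F XOR T = T
m XOR p = F XOR F = F
(p XOR (NOT p)) -> (m XOR p) = T -> F = F
NOT ((p XOR (NOT p)) -> (m XOR p)) = T
(((NOT u) OR u) XOR ((NOT u) XOR (NOT p))) OR (NOT ((p XOR (NOT p)) -> (m XOR p))) = T OR T = T

T


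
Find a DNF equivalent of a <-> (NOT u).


Step 1: a ↔ (¬u) is true exactly when both agree: (a ∧ (¬u)) ∨ (¬a ∧ ¬(¬u)).
Step 2: Eliminate any double negations (¬¬X = X).

(a AND (NOT u)) OR ((NOT a) AND u)


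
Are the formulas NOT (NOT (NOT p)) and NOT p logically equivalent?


Compare truth tables:
p | φ | ψ
---------
F | T | T
T | F | F
The columns φ and ψ agree on every row.

Yes, they are logically equivalent.


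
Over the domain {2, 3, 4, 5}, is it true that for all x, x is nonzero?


Evaluate the predicate on each element: 2:T, 3:T, 4:T, 5:T.
Every element satisfies the predicate.

T


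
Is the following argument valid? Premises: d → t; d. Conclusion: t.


This matches the form of modus ponens: the conclusion follows in every model of the premises.

Valid.


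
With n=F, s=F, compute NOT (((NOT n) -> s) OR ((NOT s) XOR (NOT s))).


Substitute n=F, s=F:
NOT n = T
(NOT n) -> s = T -> F = F
NOT s = T
NOT s = T
(NOT s) XOR (NOT s) = T XOR T = F
((NOT n) -> s) OR ((NOT s) XOR (NOT s)) = F OR F = F
NOT (((NOT n) -> s) OR ((NOT s) XOR (NOT s))) = T

T


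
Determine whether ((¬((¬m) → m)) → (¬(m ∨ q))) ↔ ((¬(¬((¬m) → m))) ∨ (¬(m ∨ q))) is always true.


Build the truth table over {m, q}:
m | q | φ
---------
F | F | T
T | F | T
F | T | T
T | T | T
Every row evaluates to true.

Yes, it is a tautology.


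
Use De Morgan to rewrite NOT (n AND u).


De Morgan: the negation of a conjunction is the disjunction of the negations.
Distribute NOT across AND, flipping it to OR, and negate each literal.

(NOT n) OR (NOT u)


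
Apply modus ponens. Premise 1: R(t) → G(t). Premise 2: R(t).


Modus ponens: from (P → Q) and P, infer Q.
P = 'R(t)' is asserted, and P → Q holds, so Q follows.

G(t).


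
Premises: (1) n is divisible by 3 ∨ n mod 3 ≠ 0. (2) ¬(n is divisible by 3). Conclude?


Disjunctive syllogism: from (P ∨ Q) and ¬P, infer Q.
One disjunct, 'n is divisible by 3', is ruled out; the other must hold.

n mod 3 ≠ 0


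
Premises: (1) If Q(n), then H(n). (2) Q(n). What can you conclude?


Modus ponens: from (P → Q) and P, infer Q.
P = 'Q(n)' is asserted, and P → Q holds, so Q follows.

H(n).


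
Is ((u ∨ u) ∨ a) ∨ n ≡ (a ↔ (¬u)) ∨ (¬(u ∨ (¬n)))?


Compare truth tables:
a | n | u | φ | ψ
-----------------
F | F | F | F | F
T | F | F | T | T
F | T | F | T | T
T | T | F | T | T
F | F | T | T | T
T | F | T | T | F
F | T | T | T | T
T | T | T | T | F
They differ at row 6 (a=T, n=F, u=T): φ=T but ψ=F.

No, they are not logically equivalent.


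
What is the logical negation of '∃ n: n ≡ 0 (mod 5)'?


¬(∀ x: φ) = ∃ x: ¬φ, and ¬(∃ x: φ) = ∀ x: ¬φ.
Apply to the existential statement.

∀ n: ¬(n ≡ 0 (mod 5))


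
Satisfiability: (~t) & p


Search for a satisfying assignment over {p, t}.
Try p=True, t=False: the formula evaluates to True.
A satisfying assignment exists.

Satisfiable.


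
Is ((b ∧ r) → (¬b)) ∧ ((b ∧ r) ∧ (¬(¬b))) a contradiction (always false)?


Truth table over {b, r}:
b | r | φ
---------
F | F | F
T | F | F
F | T | F
T | T | F
Every row is false.

Yes, it is a contradiction.


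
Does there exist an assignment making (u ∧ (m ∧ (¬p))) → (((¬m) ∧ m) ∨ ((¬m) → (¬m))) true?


Search for a satisfying assignment over {m, p, u}.
Try m=F, p=F, u=F: the formula evaluates to T.
A satisfying assignment exists.

Satisfiable.


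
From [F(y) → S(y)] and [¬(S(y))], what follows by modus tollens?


Modus tollens: from (P → Q) and ¬Q, infer ¬P.
Q = 'S(y)' is denied; since P → Q, P must also fail.

Not (F(y)).


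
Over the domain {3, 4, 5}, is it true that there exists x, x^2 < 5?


Evaluate the predicate on each element: 3:F, 4:F, 5:F.
No element satisfies the predicate.

F


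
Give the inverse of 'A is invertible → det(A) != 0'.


The inverse of (P → Q) is (¬P → ¬Q). It is equivalent to the converse, not to the original.
Here P = 'A is invertible' and Q = 'det(A) != 0'.

If not (A is invertible), then not (det(A) != 0).


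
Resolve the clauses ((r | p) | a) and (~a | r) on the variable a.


The clauses contain complementary literals a and ~a.
Resolution eliminates this pair and disjoins the remaining literals (merging duplicates).

(r | p)


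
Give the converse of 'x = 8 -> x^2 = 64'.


The converse of (P → Q) is (Q → P). It is not in general equivalent to the original.
Here P = 'x = 8' and Q = 'x^2 = 64'.

If x^2 = 64, then x = 8.


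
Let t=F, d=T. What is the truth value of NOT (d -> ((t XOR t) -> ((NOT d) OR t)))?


Substitute t=F, d=T:
t XOR t = F XOR F = F
NOT d = F
(NOT d) OR t = F OR F = F
(t XOR t) -> ((NOT d) OR t) = F -> F = T
d -> ((t XOR t) -> ((NOT d) OR t)) = T -> T = T
NOT (d -> ((t XOR t) -> ((NOT d) OR t))) = F

F


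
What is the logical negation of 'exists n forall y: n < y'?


Negation flips each quantifier (∀↔∃) and negates the inner predicate.
¬(exists n forall y: φ) = forall n exists y: ¬φ.

forall n exists y: ~(n < y)


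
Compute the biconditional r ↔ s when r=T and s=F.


Biconditional is true when both operands have the same truth value.
Substitute: r=T, s=F.
T ↔ F evaluates to F.

F


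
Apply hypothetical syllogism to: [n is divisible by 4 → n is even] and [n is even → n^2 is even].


Hypothetical syllogism: from (P → Q) and (Q → R), infer (P → R).
Chain the two implications through the shared middle term 'n is even'.

n is divisible by 4 → n^2 is even


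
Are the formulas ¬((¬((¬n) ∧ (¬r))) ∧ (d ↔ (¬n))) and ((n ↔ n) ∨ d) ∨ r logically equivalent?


Compare truth tables:
d | n | r | φ | ψ
-----------------
F | F | F | T | T
T | F | F | T | T
F | T | F | F | T
T | T | F | T | T
F | F | T | T | T
T | F | T | F | T
F | T | T | F | T
T | T | T | T | T
They differ at row 3 (d=F, n=T, r=F): φ=F but ψ=T.

No, they are not logically equivalent.


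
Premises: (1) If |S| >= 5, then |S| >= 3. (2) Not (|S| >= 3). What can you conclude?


Modus tollens: from (P → Q) and ¬Q, infer ¬P.
Q = '|S| >= 3' is denied; since P → Q, P must also fail.

Not (|S| >= 5).


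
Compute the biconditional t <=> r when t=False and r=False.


Biconditional is true when both operands have the same truth value.
Substitute: t=False, r=False.
False <=> False evaluates to True.

True


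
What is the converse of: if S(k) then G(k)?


The converse of (P → Q) is (Q → P). It is not in general equivalent to the original.
Here P = 'S(k)' and Q = 'G(k)'.

If G(k), then S(k).


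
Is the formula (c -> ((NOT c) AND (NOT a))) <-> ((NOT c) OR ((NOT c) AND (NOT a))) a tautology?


Build the truth table over {a, c}:
a | c | φ
---------
F | F | T
T | F | T
F | T | T
T | T | T
Every row evaluates to true.

Yes, it is a tautology.


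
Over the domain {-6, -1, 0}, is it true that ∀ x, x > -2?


Evaluate the predicate on each element: -6:F, -1:T, 0:T.
Counterexample x = -6 fails the predicate.

F


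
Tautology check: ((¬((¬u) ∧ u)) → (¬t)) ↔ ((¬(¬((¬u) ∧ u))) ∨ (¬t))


Build the truth table over {t, u}:
t | u | φ
---------
F | F | T
T | F | T
F | T | T
T | T | T
Every row evaluates to true.

Yes, it is a tautology.


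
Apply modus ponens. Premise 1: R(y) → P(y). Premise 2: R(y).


Modus ponens: from (P → Q) and P, infer Q.
P = 'R(y)' is asserted, and P → Q holds, so Q follows.

P(y).


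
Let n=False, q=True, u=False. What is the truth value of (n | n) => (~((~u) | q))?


Substitute n=False, q=True, u=False:
n | n = False | False = False
~u = True
(~u) | q = True | True = True
~((~u) | q) = False
(n | n) => (~((~u) | q)) = False => False = True

True


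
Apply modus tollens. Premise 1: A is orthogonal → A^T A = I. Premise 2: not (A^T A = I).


Modus tollens: from (P → Q) and ¬Q, infer ¬P.
Q = 'A^T A = I' is denied; since P → Q, P must also fail.

Not (A is orthogonal).


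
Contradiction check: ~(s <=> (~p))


Truth table over {p, s}:
p | s | φ
---------
False | False | True
True | False | False
False | True | False
True | True | True
Satisfying assignment at row 1: p=False, s=False gives True.

No, it is not a contradiction.


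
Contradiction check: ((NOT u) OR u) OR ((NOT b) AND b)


Truth table over {b, u}:
b | u | φ
---------
F | F | T
T | F | T
F | T | T
T | T | T
Satisfying assignment at row 1: b=F, u=F gives T.

No, it is not a contradiction.


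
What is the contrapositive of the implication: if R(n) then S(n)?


The contrapositive of (P → Q) is (¬Q → ¬P); it is logically equivalent to the original.
Here P = 'R(n)' and Q = 'S(n)'.

If not (S(n)), then not (R(n)).


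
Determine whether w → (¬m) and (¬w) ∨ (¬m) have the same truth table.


Compare truth tables:
m | w | φ | ψ
-------------
F | F | T | T
T | F | T | T
F | T | T | T
T | T | F | F
The columns φ and ψ agree on every row.

Yes, they are logically equivalent.


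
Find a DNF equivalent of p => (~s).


Step 1: Rewrite p → (¬s) as ¬p ∨ (¬s).

(~p) | (~s)


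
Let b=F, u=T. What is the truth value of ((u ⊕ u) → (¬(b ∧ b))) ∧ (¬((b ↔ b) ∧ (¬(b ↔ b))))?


Substitute b=F, u=T:
u ⊕ u = T ⊕ T = F
b ∧ b = F ∧ F = F
¬(b ∧ b) = T
(u ⊕ u) → (¬(b ∧ b)) = F → T = T
b ↔ b = F ↔ F = T
b ↔ b = F ↔ F = T
¬(b ↔ b) = F
(b ↔ b) ∧ (¬(b ↔ b)) = T ∧ F = F
¬((b ↔ b) ∧ (¬(b ↔ b))) = T
((u ⊕ u) → (¬(b ∧ b))) ∧ (¬((b ↔ b) ∧ (¬(b ↔ b)))) = T ∧ T = T

T


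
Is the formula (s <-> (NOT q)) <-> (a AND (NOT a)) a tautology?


Build the truth table over {a, q, s}:
a | q | s | φ
-------------
F | F | F | T
T | F | F | T
F | T | F | F
T | T | F | F
F | F | T | F
T | F | T | F
F | T | T | T
T | T | T | T
Counterexample at row 3: with a=F, q=T, s=F, the formula is F.

No, it is not a tautology.


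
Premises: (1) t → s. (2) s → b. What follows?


Hypothetical syllogism: from (P → Q) and (Q → R), infer (P → R).
Chain the two implications through the shared middle term 's'.

t → b


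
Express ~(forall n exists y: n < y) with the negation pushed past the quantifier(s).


Negation flips each quantifier (∀↔∃) and negates the inner predicate.
¬(forall n exists y: φ) = exists n forall y: ¬φ.

exists n forall y: ~(n < y)


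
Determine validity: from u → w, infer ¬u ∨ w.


This matches the form of material implication: the conclusion follows in every model of the premises.

Valid.


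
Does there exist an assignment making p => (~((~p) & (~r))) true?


Search for a satisfying assignment over {p, r}.
Try p=False, r=False: the formula evaluates to True.
A satisfying assignment exists.

Satisfiable.


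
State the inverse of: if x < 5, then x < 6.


The inverse of (P → Q) is (¬P → ¬Q). It is equivalent to the converse, not to the original.
Here P = 'x < 5' and Q = 'x < 6'.

If not (x < 5), then not (x < 6).


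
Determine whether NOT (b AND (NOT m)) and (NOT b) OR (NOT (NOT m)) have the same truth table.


Compare truth tables:
b | m | φ | ψ
-------------
F | F | T | T
T | F | F | F
F | T | T | T
T | T | T | T
The columns φ and ψ agree on every row.

Yes, they are logically equivalent.


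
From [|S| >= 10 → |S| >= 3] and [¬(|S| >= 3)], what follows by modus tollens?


Modus tollens: from (P → Q) and ¬Q, infer ¬P.
Q = '|S| >= 3' is denied; since P → Q, P must also fail.

Not (|S| >= 10).


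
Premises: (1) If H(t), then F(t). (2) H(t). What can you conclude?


Modus ponens: from (P → Q) and P, infer Q.
P = 'H(t)' is asserted, and P → Q holds, so Q follows.

F(t).


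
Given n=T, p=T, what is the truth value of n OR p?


Disjunction is false only when both operands are false.
Substitute: n=T, p=T.
T OR T evaluates to T.

T


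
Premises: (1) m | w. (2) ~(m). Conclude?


Disjunctive syllogism: from (P ∨ Q) and ¬P, infer Q.
One disjunct, 'm', is ruled out; the other must hold.

w


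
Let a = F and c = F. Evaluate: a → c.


Implication is false only when antecedent is true and consequent is false.
Substitute: a=F, c=F.
F → F evaluates to T.

T


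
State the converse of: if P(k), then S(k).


The converse of (P → Q) is (Q → P). It is not in general equivalent to the original.
Here P = 'P(k)' and Q = 'S(k)'.

If S(k), then P(k).
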